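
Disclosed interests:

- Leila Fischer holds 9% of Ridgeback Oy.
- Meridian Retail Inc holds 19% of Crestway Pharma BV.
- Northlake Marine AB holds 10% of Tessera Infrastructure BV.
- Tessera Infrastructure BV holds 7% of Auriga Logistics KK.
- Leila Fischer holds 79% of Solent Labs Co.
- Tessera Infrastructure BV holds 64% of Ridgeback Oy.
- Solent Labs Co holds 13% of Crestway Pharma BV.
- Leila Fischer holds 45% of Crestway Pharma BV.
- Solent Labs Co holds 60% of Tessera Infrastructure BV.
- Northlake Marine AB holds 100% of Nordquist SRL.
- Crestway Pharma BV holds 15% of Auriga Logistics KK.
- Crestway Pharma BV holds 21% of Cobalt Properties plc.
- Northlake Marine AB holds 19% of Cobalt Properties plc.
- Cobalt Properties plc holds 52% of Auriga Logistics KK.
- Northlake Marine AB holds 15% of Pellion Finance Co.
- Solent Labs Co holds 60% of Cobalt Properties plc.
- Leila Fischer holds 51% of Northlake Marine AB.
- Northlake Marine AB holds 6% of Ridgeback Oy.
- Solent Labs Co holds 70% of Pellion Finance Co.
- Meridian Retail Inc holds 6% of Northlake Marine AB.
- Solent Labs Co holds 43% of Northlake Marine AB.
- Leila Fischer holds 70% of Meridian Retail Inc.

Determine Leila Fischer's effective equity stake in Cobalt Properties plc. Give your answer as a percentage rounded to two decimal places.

Leila reaches Cobalt along 7 paths.
Via Solent → Crestway: 79% × 13% × 21% = 2.1567%.
Via Meridian → Crestway: 70% × 19% × 21% = 2.793%.
Via Crestway: 45% × 21% = 9.45%.
Via Northlake: 51% × 19% = 9.69%.
Via Meridian → Northlake: 70% × 6% × 19% = 0.798%.
Via Solent → Northlake: 79% × 43% × 19% = 6.4543%.
Via Solent: 79% × 60% = 47.4%.
Total: 2.1567% + 2.793% + 9.45% + 9.69% + 0.798% + 6.4543% + 47.4% = 78.742%.
Rounded: 78.74%.

78.74%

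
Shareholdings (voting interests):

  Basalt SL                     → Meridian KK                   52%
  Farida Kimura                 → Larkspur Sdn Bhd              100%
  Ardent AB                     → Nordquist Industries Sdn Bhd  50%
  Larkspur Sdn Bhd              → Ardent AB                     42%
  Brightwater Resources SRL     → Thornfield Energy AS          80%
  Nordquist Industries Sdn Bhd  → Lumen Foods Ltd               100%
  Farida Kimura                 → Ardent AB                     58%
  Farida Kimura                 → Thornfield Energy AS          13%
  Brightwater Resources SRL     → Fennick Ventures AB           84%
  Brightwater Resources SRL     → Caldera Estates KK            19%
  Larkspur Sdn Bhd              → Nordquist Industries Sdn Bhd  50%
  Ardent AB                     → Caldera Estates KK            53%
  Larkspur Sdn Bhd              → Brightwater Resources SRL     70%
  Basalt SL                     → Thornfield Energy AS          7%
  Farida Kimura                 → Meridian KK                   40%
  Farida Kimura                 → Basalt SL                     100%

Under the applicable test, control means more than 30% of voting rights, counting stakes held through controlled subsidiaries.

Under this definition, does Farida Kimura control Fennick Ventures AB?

Farida holds 100% of Larkspur, so Farida controls Larkspur.
Larkspur holds 70% of Brightwater, so Farida controls Brightwater.
Brightwater holds 84% of Fennick, so Farida controls Fennick.

Yes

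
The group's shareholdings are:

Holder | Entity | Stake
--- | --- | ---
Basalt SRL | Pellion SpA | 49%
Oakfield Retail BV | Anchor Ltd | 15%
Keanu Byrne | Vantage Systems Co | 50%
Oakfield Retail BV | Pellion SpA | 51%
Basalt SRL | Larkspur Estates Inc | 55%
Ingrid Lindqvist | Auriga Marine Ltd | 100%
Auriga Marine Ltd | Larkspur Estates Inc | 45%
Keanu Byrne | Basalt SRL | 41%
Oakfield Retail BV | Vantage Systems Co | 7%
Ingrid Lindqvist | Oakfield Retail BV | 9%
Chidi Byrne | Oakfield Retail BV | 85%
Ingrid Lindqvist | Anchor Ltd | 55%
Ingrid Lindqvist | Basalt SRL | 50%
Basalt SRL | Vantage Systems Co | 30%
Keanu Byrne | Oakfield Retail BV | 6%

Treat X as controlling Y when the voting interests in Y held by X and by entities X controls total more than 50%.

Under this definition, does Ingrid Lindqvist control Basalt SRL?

No

Ingrid holds 100% of Auriga, so Ingrid controls Auriga.
Ingrid holds 55% of Anchor, so Ingrid controls Anchor.
In Basalt, Ingrid's side holds only 50%, not > 50%.
So Ingrid does not control Basalt.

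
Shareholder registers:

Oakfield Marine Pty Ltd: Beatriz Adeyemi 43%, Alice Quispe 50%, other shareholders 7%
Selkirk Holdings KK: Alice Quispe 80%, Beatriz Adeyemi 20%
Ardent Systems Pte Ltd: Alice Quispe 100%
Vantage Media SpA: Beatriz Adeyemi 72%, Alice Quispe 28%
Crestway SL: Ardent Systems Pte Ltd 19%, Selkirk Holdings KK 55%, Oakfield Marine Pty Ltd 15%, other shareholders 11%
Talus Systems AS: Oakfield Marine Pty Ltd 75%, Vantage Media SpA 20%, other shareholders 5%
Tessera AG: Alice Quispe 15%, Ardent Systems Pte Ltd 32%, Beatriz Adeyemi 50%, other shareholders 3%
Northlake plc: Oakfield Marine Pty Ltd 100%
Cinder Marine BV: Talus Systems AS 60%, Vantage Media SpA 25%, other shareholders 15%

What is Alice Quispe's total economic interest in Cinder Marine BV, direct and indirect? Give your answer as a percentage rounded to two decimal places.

Alice reaches Cinder along 3 paths.
Via Oakfield → Talus: 50% × 75% × 60% = 22.5%.
Via Vantage → Talus: 28% × 20% × 60% = 3.36%.
Via Vantage: 28% × 25% = 7%.
Total: 22.5% + 3.36% + 7% = 32.86%.

32.86%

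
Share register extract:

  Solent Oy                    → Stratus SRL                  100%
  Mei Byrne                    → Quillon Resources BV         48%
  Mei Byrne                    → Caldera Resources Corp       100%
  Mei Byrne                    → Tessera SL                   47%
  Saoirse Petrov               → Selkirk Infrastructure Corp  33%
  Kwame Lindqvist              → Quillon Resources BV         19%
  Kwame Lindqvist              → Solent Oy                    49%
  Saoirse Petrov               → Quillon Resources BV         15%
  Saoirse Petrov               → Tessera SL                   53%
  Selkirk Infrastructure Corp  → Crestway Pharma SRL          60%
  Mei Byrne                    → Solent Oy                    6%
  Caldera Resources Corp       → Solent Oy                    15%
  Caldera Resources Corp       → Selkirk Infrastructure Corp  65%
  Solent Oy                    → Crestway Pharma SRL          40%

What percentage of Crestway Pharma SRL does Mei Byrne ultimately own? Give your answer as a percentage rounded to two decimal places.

Mei reaches Crestway along 3 paths.
Via Caldera → Selkirk: 100% × 65% × 60% = 39%.
Via Solent: 6% × 40% = 2.4%.
Via Caldera → Solent: 100% × 15% × 40% = 6%.
Total: 39% + 2.4% + 6% = 47.4%.
Rounded: 47.40%.

47.40%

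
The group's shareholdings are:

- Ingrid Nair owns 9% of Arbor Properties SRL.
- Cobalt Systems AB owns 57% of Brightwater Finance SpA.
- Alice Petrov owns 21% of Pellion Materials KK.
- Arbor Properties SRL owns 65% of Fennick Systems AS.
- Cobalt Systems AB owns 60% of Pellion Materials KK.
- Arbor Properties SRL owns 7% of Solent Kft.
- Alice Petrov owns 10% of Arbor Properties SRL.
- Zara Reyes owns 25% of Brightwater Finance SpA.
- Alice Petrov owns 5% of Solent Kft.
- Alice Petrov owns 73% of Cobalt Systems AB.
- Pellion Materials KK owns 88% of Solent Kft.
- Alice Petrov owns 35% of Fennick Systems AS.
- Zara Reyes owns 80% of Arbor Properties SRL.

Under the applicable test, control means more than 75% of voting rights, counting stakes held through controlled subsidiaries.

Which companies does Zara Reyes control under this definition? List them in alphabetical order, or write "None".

Zara holds 80% of Arbor, so Zara controls Arbor.
No other company's threshold is met.

Arbor Properties SRL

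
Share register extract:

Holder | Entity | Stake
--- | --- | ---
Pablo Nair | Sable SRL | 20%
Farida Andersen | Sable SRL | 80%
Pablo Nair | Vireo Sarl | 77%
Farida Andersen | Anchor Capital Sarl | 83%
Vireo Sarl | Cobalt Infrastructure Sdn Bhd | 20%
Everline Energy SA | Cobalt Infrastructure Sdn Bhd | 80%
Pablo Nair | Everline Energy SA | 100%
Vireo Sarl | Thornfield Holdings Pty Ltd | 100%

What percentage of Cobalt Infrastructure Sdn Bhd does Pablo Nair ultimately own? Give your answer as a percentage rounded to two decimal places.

95.40%

Pablo reaches Cobalt along 2 paths.
Via Everline: 100% × 80% = 80%.
Via Vireo: 77% × 20% = 15.4%.
Total: 80% + 15.4% = 95.4%.
Rounded: 95.40%.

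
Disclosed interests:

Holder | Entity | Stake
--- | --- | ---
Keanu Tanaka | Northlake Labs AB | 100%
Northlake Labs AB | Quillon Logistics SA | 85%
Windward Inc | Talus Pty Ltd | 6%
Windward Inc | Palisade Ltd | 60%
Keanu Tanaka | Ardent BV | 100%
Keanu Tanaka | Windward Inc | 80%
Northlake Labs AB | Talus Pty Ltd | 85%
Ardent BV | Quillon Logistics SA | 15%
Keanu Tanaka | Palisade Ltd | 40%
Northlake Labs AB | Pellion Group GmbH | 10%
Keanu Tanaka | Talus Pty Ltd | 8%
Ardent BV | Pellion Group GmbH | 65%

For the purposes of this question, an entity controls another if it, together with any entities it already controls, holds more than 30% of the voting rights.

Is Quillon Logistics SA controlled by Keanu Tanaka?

Yes

Keanu holds 100% of Northlake, so Keanu controls Northlake.
Keanu holds 100% of Ardent, so Keanu controls Ardent.
Northlake and Ardent together hold 85% + 15% = 100% of Quillon, so Keanu controls Quillon.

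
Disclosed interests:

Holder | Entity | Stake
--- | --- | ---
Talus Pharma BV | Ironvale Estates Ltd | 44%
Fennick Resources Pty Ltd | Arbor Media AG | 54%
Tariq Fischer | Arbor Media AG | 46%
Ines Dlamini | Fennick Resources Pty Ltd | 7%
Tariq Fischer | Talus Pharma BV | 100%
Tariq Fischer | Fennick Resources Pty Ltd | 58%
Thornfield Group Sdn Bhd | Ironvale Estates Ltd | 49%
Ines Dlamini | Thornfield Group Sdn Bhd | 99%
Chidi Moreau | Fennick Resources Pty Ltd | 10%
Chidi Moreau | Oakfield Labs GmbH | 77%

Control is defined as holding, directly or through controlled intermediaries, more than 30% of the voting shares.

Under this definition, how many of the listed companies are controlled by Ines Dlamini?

Ines holds 99% of Thornfield, so Ines controls Thornfield.
Thornfield holds 49% of Ironvale, so Ines controls Ironvale.
No other company's threshold is met.
Ines controls 2 companies.

2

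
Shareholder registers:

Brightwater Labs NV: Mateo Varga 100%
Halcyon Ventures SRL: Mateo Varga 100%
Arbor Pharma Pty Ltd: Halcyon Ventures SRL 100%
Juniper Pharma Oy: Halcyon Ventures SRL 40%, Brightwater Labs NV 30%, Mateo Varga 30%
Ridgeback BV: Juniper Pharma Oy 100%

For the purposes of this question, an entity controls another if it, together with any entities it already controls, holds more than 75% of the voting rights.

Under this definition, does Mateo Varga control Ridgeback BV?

Mateo holds 100% of Halcyon, so Mateo controls Halcyon.
Mateo holds 100% of Brightwater, so Mateo controls Brightwater.
Halcyon and Brightwater and Mateo together hold 40% + 30% + 30% = 100% of Juniper, so Mateo controls Juniper.
Juniper holds 100% of Ridgeback, so Mateo controls Ridgeback.

Yes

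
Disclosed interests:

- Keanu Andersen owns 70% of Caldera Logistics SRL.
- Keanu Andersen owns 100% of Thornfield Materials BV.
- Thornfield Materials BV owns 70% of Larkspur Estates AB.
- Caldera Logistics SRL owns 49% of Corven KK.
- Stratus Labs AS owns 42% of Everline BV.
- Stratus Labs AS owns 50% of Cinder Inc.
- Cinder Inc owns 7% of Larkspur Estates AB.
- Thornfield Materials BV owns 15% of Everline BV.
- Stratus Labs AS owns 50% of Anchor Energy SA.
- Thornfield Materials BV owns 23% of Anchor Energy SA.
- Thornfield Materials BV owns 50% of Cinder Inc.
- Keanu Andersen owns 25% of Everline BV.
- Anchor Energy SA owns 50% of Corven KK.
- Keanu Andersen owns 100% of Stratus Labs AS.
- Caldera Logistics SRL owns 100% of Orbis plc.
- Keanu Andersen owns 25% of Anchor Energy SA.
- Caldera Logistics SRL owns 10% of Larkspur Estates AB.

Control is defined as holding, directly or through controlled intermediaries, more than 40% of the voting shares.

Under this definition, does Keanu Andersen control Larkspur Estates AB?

Keanu holds 100% of Thornfield, so Keanu controls Thornfield.
Keanu holds 70% of Caldera, so Keanu controls Caldera.
Keanu holds 100% of Stratus, so Keanu controls Stratus.
Stratus and Thornfield together hold 50% + 50% = 100% of Cinder, so Keanu controls Cinder.
Caldera and Thornfield and Cinder together hold 10% + 70% + 7% = 87% of Larkspur, so Keanu controls Larkspur.

Yes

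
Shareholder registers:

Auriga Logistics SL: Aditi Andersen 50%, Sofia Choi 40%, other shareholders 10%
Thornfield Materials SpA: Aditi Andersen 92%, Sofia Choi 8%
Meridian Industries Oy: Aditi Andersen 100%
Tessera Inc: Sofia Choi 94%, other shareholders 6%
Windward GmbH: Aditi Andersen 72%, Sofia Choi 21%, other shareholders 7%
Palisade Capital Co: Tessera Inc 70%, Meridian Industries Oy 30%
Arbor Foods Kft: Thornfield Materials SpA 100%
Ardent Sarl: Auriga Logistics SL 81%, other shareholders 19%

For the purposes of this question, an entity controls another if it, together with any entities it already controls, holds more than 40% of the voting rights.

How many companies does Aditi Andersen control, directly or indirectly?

Aditi holds 50% of Auriga, so Aditi controls Auriga.
Aditi holds 92% of Thornfield, so Aditi controls Thornfield.
Aditi holds 100% of Meridian, so Aditi controls Meridian.
Aditi holds 72% of Windward, so Aditi controls Windward.
Thornfield holds 100% of Arbor, so Aditi controls Arbor.
Auriga holds 81% of Ardent, so Aditi controls Ardent.
No other company's threshold is met.
Aditi controls 6 companies.

6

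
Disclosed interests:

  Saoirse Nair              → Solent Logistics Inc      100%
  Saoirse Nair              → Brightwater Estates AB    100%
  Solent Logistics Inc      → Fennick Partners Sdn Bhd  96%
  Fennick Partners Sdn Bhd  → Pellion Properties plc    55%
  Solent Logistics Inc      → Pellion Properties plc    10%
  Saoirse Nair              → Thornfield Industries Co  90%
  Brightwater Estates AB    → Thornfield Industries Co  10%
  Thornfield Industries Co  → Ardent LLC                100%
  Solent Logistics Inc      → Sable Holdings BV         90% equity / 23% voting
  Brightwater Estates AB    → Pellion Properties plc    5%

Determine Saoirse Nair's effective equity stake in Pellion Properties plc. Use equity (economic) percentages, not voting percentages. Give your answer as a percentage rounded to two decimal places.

Saoirse reaches Pellion along 3 paths.
Via Solent: 100% × 10% = 10%.
Via Solent → Fennick: 100% × 96% × 55% = 52.8%.
Via Brightwater: 100% × 5% = 5%.
Total: 10% + 52.8% + 5% = 67.8%.
Rounded: 67.80%.

67.80%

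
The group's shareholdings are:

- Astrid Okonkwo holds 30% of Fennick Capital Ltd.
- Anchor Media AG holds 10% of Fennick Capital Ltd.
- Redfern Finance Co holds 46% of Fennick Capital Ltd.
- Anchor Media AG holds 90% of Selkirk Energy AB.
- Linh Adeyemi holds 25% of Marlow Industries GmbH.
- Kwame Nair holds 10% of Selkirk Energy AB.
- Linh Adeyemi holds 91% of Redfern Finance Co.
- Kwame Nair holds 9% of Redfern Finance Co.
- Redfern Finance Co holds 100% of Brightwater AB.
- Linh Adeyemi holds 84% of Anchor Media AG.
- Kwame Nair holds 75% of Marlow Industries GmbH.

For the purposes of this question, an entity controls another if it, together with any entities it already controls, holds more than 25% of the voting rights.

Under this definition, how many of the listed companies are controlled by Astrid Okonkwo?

Astrid holds 30% of Fennick, so Astrid controls Fennick.
No other company's threshold is met.
Astrid controls 1 company.

1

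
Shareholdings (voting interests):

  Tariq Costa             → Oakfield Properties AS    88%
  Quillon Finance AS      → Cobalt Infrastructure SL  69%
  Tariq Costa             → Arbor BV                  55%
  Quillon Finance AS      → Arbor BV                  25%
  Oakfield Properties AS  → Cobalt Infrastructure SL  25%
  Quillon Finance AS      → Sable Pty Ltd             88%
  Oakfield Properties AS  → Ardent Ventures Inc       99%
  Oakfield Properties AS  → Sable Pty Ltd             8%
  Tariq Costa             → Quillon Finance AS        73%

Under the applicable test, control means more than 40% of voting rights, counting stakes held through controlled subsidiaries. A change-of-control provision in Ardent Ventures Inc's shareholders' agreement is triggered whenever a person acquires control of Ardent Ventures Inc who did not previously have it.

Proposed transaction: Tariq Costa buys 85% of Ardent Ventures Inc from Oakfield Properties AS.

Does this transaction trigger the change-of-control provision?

No

The purchase adds only to Tariq's holdings (Oakfield's stake shrinks), so Tariq is the only person who could newly come to control Ardent.
Tariq holds 88% of Oakfield, so Tariq controls Oakfield.
Oakfield holds 99% of Ardent, so Tariq controls Ardent.
So Tariq already controls Ardent before the transaction.
After the purchase, Tariq holds 85% of Ardent directly, and Oakfield's stake falls to 14%.
Tariq controlled Ardent already, so this is not a new person acquiring control; every other person's position is unchanged or reduced.
No new person acquires control, so the clause is not triggered.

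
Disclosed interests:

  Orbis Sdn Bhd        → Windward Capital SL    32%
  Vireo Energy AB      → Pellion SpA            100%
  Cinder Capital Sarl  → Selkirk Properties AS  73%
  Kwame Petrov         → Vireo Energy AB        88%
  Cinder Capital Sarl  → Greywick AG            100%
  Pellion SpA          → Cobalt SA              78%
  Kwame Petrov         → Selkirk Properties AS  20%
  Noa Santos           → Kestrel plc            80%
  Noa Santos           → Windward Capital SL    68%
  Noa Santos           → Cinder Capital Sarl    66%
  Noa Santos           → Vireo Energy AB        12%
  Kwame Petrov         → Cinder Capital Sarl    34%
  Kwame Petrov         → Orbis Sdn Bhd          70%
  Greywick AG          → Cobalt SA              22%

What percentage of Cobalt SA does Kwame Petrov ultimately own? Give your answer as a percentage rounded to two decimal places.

76.12%

Kwame reaches Cobalt along 2 paths.
Via Cinder → Greywick: 34% × 100% × 22% = 7.48%.
Via Vireo → Pellion: 88% × 100% × 78% = 68.64%.
Total: 7.48% + 68.64% = 76.12%.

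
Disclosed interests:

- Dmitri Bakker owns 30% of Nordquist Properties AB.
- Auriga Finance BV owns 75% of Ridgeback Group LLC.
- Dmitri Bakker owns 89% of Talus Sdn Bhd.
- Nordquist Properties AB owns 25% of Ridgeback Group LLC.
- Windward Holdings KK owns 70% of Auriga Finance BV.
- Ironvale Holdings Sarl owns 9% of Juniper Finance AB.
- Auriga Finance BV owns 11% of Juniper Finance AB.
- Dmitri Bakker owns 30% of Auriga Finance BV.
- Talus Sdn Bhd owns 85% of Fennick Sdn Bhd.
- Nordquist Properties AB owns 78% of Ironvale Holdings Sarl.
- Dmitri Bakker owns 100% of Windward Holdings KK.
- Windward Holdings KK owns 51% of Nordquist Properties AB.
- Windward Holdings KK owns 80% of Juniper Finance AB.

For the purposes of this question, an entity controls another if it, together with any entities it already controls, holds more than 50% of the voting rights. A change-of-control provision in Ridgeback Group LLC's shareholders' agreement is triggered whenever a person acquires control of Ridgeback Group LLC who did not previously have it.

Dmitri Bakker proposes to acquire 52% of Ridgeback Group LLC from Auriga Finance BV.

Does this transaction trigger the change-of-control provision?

The purchase adds only to Dmitri's holdings (Auriga's stake shrinks), so Dmitri is the only person who could newly come to control Ridgeback.
Dmitri holds 100% of Windward, so Dmitri controls Windward.
Windward and Dmitri together hold 51% + 30% = 81% of Nordquist, so Dmitri controls Nordquist.
Dmitri and Windward together hold 30% + 70% = 100% of Auriga, so Dmitri controls Auriga.
Nordquist and Auriga together hold 25% + 75% = 100% of Ridgeback, so Dmitri controls Ridgeback.
So Dmitri already controls Ridgeback before the transaction.
After the purchase, Dmitri holds 52% of Ridgeback directly, and Auriga's stake falls to 23%.
Dmitri controlled Ridgeback already, so this is not a new person acquiring control; every other person's position is unchanged or reduced.
No new person acquires control, so the clause is not triggered.

No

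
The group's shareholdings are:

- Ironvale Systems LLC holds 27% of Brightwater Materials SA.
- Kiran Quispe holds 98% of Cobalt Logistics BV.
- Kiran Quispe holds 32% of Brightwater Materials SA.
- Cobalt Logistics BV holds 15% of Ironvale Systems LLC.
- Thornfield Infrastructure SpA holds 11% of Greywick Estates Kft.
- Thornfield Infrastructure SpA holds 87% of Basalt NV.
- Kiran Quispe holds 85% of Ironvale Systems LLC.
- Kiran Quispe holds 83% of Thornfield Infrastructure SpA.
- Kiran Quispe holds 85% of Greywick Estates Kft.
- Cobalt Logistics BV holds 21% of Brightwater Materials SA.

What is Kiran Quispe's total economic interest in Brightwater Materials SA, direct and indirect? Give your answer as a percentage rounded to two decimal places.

Kiran reaches Brightwater along 4 paths.
Via Cobalt → Ironvale: 98% × 15% × 27% = 3.969%.
Via Ironvale: 85% × 27% = 22.95%.
Direct stake: 32% = 32%.
Via Cobalt: 98% × 21% = 20.58%.
Total: 3.969% + 22.95% + 32% + 20.58% = 79.499%.
Rounded: 79.50%.

79.50%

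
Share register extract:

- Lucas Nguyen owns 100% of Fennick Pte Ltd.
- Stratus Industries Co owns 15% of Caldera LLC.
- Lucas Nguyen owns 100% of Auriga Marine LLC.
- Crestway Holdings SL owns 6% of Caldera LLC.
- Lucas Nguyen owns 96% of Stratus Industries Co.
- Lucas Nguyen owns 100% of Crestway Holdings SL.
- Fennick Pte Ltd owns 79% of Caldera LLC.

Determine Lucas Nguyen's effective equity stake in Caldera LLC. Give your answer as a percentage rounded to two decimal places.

99.40%

Lucas reaches Caldera along 3 paths.
Via Fennick: 100% × 79% = 79%.
Via Crestway: 100% × 6% = 6%.
Via Stratus: 96% × 15% = 14.4%.
Total: 79% + 6% + 14.4% = 99.4%.
Rounded: 99.40%.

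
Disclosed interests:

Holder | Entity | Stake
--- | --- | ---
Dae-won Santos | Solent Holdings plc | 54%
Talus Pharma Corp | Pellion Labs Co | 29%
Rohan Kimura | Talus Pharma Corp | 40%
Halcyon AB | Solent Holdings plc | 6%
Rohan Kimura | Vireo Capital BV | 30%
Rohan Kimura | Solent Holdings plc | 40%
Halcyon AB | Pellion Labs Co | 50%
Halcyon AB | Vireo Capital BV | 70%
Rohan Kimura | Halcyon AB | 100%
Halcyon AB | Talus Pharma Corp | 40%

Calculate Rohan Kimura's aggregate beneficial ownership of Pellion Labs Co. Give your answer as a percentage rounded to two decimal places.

73.20%

Rohan reaches Pellion along 3 paths.
Via Halcyon → Talus: 100% × 40% × 29% = 11.6%.
Via Talus: 40% × 29% = 11.6%.
Via Halcyon: 100% × 50% = 50%.
Total: 11.6% + 11.6% + 50% = 73.2%.
Rounded: 73.20%.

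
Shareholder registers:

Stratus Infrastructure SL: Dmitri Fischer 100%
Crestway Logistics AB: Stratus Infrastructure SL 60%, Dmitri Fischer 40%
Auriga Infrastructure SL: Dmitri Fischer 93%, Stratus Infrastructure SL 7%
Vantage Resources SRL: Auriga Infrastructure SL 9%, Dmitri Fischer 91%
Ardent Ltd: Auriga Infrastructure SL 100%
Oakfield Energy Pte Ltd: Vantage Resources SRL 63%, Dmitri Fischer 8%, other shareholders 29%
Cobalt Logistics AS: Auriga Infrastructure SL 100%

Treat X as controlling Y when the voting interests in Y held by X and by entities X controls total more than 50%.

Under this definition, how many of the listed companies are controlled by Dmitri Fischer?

Dmitri holds 100% of Stratus, so Dmitri controls Stratus.
Stratus and Dmitri together hold 60% + 40% = 100% of Crestway, so Dmitri controls Crestway.
Dmitri and Stratus together hold 93% + 7% = 100% of Auriga, so Dmitri controls Auriga.
Auriga and Dmitri together hold 9% + 91% = 100% of Vantage, so Dmitri controls Vantage.
Auriga holds 100% of Ardent, so Dmitri controls Ardent.
Vantage and Dmitri together hold 63% + 8% = 71% of Oakfield, so Dmitri controls Oakfield.
Auriga holds 100% of Cobalt, so Dmitri controls Cobalt.
Dmitri controls 7 companies.

7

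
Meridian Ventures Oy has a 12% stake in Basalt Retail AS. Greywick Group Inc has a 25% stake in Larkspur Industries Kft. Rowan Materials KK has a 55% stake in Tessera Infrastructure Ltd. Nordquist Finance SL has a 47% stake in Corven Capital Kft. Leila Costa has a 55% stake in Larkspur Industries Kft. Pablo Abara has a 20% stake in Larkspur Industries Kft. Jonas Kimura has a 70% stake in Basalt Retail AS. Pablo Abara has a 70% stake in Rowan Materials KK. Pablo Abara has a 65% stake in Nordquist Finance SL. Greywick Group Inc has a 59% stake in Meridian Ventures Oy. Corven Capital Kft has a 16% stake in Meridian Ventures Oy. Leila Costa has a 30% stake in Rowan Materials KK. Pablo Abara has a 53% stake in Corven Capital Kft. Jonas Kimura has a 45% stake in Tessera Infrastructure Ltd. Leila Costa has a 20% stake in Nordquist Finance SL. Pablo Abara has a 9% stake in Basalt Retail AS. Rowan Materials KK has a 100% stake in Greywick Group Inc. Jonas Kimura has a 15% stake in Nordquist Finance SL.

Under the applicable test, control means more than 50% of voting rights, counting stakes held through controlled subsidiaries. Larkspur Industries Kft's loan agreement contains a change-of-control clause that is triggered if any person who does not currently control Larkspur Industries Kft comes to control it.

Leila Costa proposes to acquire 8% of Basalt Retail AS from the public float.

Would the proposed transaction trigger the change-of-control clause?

The purchase changes only Leila's holdings, so Leila is the only person who could newly come to control Larkspur.
Leila holds 55% of Larkspur, so Leila controls Larkspur.
So Leila already controls Larkspur before the transaction.
After the purchase, Leila holds 8% of Basalt directly.
Leila controlled Larkspur already, so this is not a new person acquiring control; every other person's position is unchanged or reduced.
No new person acquires control, so the clause is not triggered.

No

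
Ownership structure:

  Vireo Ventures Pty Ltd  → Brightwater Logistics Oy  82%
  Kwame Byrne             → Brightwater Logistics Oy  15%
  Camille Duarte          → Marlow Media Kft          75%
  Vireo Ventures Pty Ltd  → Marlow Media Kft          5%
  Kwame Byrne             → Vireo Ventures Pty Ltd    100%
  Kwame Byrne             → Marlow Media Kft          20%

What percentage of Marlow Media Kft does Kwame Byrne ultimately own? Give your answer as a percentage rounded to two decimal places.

25.00%

Kwame reaches Marlow along 2 paths.
Via Vireo: 100% × 5% = 5%.
Direct stake: 20% = 20%.
Total: 5% + 20% = 25%.
Rounded: 25.00%.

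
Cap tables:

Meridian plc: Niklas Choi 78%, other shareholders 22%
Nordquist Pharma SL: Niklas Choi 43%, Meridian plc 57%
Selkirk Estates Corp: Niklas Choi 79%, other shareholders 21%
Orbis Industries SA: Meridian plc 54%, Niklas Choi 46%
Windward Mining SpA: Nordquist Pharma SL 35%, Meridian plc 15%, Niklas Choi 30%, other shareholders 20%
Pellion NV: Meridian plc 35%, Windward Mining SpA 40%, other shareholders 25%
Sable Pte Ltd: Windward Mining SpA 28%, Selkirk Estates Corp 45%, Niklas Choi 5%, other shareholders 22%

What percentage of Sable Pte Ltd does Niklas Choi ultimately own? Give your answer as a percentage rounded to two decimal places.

60.80%

Niklas reaches Sable along 6 paths.
Via Nordquist → Windward: 43% × 35% × 28% = 4.214%.
Via Meridian → Nordquist → Windward: 78% × 57% × 35% × 28% = 4.35708%.
Via Meridian → Windward: 78% × 15% × 28% = 3.276%.
Via Windward: 30% × 28% = 8.4%.
Via Selkirk: 79% × 45% = 35.55%.
Direct stake: 5% = 5%.
Total: 4.214% + 4.35708% + 3.276% + 8.4% + 35.55% + 5% = 60.79708%.
Rounded: 60.80%.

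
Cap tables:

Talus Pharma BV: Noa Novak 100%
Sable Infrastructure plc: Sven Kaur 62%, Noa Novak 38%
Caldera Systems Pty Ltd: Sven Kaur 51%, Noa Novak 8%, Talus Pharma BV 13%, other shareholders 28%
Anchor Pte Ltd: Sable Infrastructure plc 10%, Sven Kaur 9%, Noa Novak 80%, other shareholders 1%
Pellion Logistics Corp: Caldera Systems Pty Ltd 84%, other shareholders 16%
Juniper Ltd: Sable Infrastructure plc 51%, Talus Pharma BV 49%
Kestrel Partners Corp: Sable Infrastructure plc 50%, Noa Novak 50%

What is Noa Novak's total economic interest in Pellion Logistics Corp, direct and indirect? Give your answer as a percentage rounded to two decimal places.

Noa reaches Pellion along 2 paths.
Via Caldera: 8% × 84% = 6.72%.
Via Talus → Caldera: 100% × 13% × 84% = 10.92%.
Total: 6.72% + 10.92% = 17.64%.

17.64%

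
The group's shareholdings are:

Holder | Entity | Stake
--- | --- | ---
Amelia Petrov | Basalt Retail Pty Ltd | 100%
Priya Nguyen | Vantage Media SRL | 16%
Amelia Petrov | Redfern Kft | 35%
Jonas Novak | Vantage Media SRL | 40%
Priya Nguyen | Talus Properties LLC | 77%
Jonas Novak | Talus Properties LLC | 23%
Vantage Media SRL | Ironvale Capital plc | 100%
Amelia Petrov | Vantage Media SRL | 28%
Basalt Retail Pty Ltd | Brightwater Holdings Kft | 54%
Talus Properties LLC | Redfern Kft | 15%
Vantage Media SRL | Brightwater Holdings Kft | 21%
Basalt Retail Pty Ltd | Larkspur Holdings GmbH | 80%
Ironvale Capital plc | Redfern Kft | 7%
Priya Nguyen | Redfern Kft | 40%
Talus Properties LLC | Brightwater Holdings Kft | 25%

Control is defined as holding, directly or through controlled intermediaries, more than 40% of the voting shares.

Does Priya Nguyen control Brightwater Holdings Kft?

No

Priya holds 77% of Talus, so Priya controls Talus.
Talus and Priya together hold 15% + 40% = 55% of Redfern, so Priya controls Redfern.
In Brightwater, Priya's side holds only 25%, not > 40%.
So Priya does not control Brightwater.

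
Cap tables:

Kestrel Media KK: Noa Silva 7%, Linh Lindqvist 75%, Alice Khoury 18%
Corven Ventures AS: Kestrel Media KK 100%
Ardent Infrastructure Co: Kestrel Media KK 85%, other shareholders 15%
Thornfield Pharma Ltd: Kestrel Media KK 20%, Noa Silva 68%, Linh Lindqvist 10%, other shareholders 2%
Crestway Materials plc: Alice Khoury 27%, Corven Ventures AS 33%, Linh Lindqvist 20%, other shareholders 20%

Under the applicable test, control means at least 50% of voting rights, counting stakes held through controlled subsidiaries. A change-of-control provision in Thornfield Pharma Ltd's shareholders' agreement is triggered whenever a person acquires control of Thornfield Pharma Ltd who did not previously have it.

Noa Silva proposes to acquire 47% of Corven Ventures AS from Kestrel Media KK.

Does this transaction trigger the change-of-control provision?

The purchase adds only to Noa's holdings (Kestrel's stake shrinks), so Noa is the only person who could newly come to control Thornfield.
Noa holds 68% of Thornfield, so Noa controls Thornfield.
So Noa already controls Thornfield before the transaction.
After the purchase, Noa holds 47% of Corven directly, and Kestrel's stake falls to 53%.
Noa controlled Thornfield already, so this is not a new person acquiring control; every other person's position is unchanged or reduced.
No new person acquires control, so the clause is not triggered.

No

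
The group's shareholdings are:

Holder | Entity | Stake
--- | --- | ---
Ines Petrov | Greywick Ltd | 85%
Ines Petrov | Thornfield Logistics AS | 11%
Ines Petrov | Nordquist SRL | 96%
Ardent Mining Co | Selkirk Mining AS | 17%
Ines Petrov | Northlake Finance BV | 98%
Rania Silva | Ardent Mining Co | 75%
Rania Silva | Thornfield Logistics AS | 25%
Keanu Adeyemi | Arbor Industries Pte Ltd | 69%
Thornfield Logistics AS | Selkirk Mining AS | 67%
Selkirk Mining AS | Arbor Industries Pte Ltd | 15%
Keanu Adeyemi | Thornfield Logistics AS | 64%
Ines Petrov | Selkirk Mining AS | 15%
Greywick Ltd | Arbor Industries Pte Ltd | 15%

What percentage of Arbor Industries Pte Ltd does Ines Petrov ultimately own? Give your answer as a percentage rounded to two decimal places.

16.11%

Ines reaches Arbor along 3 paths.
Via Selkirk: 15% × 15% = 2.25%.
Via Thornfield → Selkirk: 11% × 67% × 15% = 1.1055%.
Via Greywick: 85% × 15% = 12.75%.
Total: 2.25% + 1.1055% + 12.75% = 16.1055%.
Rounded: 16.11%.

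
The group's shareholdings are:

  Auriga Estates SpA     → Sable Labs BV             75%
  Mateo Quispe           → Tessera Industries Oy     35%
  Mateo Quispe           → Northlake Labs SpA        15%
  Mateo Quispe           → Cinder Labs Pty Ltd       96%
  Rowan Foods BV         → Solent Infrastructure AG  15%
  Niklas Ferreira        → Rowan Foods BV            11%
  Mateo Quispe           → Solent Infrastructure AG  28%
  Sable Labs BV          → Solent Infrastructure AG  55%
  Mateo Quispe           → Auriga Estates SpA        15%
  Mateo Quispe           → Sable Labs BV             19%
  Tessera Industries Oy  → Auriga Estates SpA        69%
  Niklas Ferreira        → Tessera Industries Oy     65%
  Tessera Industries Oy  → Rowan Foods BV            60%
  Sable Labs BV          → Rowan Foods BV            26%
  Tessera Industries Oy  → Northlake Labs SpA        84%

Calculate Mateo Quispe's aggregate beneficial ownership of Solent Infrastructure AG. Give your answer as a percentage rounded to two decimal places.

Mateo reaches Solent along 8 paths.
Direct stake: 28% = 28%.
Via Tessera → Rowan: 35% × 60% × 15% = 3.15%.
Via Sable → Rowan: 19% × 26% × 15% = 0.741%.
Via Tessera → Auriga → Sable → Rowan: 35% × 69% × 75% × 26% × 15% = 0.7063875%.
Via Auriga → Sable → Rowan: 15% × 75% × 26% × 15% = 0.43875%.
Via Sable: 19% × 55% = 10.45%.
Via Tessera → Auriga → Sable: 35% × 69% × 75% × 55% = 9.961875%.
Via Auriga → Sable: 15% × 75% × 55% = 6.1875%.
Total: 28% + 3.15% + 0.741% + 0.7063875% + 0.43875% + 10.45% + 9.961875% + 6.1875% = 59.6355125%.
Rounded: 59.64%.

59.64%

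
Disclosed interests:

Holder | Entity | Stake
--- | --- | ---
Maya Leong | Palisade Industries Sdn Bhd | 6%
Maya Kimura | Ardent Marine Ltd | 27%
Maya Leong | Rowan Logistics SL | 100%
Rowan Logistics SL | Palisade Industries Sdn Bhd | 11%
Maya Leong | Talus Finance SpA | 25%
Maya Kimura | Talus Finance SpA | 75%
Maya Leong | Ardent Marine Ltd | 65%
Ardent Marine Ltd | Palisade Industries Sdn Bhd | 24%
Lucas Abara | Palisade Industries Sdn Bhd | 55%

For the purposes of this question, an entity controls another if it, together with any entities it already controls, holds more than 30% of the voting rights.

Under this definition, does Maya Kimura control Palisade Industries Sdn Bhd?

Maya Kimura holds 75% of Talus, so Maya Kimura controls Talus.
Neither Maya Kimura nor any entity Maya Kimura controls holds any voting interest in Palisade.
So Maya Kimura does not control Palisade.

No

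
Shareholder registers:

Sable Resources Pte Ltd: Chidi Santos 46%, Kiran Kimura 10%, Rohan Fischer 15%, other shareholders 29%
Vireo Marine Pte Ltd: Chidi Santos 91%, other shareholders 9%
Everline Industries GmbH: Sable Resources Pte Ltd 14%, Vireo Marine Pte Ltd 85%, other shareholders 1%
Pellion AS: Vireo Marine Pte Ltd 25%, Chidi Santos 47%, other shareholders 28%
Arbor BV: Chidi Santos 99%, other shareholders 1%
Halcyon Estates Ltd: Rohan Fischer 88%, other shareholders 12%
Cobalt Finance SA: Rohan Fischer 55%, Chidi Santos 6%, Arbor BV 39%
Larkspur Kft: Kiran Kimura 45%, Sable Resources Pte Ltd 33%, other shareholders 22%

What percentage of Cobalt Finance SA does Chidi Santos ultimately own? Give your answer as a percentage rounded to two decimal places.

Chidi reaches Cobalt along 2 paths.
Direct stake: 6% = 6%.
Via Arbor: 99% × 39% = 38.61%.
Total: 6% + 38.61% = 44.61%.

44.61%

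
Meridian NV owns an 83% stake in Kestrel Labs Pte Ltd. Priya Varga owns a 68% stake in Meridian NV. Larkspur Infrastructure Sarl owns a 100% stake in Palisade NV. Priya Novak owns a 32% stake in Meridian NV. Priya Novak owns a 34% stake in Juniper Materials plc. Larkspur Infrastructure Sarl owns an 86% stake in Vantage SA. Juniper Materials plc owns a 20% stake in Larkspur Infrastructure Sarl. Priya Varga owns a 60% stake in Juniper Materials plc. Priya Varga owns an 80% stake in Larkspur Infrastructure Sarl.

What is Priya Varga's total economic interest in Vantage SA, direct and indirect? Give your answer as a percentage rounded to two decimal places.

Priya Varga reaches Vantage along 2 paths.
Via Larkspur: 80% × 86% = 68.8%.
Via Juniper → Larkspur: 60% × 20% × 86% = 10.32%.
Total: 68.8% + 10.32% = 79.12%.

79.12%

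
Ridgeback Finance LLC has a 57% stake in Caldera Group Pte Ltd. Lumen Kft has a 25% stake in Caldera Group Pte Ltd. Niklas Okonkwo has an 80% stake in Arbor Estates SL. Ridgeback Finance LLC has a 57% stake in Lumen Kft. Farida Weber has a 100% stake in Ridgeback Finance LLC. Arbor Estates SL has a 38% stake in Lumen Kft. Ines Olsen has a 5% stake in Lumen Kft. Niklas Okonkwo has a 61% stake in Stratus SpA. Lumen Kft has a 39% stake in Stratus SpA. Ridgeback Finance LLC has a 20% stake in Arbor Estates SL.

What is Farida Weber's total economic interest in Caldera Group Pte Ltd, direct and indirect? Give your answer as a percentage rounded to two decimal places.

Farida reaches Caldera along 3 paths.
Via Ridgeback: 100% × 57% = 57%.
Via Ridgeback → Arbor → Lumen: 100% × 20% × 38% × 25% = 1.9%.
Via Ridgeback → Lumen: 100% × 57% × 25% = 14.25%.
Total: 57% + 1.9% + 14.25% = 73.15%.

73.15%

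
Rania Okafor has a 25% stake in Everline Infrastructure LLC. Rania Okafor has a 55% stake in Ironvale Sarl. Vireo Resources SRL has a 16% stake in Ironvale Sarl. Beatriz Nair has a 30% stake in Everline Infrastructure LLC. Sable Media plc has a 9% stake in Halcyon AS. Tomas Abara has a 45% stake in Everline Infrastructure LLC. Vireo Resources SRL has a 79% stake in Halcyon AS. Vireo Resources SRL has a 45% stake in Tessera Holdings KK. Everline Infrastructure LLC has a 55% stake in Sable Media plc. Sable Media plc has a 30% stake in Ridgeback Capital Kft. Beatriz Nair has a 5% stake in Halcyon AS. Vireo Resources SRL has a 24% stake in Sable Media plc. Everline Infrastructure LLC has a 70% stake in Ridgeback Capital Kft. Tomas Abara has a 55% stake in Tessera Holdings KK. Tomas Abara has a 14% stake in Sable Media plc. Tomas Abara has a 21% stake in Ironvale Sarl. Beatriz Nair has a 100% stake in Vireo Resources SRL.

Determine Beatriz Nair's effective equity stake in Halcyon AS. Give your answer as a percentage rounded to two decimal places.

Beatriz reaches Halcyon along 4 paths.
Via Vireo: 100% × 79% = 79%.
Direct stake: 5% = 5%.
Via Vireo → Sable: 100% × 24% × 9% = 2.16%.
Via Everline → Sable: 30% × 55% × 9% = 1.485%.
Total: 79% + 5% + 2.16% + 1.485% = 87.645%.
Rounded: 87.65%.

87.65%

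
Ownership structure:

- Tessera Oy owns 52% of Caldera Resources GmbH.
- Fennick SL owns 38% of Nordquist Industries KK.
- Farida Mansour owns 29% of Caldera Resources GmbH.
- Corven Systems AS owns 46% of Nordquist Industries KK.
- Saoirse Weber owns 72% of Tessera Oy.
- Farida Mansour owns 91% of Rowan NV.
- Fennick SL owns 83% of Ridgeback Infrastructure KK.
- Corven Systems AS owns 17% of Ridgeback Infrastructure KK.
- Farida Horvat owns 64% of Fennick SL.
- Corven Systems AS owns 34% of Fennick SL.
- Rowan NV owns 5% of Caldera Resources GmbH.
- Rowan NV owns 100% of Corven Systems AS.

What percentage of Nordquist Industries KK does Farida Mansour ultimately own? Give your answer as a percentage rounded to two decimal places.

Farida Mansour reaches Nordquist along 2 paths.
Via Rowan → Corven → Fennick: 91% × 100% × 34% × 38% = 11.7572%.
Via Rowan → Corven: 91% × 100% × 46% = 41.86%.
Total: 11.7572% + 41.86% = 53.6172%.
Rounded: 53.62%.

53.62%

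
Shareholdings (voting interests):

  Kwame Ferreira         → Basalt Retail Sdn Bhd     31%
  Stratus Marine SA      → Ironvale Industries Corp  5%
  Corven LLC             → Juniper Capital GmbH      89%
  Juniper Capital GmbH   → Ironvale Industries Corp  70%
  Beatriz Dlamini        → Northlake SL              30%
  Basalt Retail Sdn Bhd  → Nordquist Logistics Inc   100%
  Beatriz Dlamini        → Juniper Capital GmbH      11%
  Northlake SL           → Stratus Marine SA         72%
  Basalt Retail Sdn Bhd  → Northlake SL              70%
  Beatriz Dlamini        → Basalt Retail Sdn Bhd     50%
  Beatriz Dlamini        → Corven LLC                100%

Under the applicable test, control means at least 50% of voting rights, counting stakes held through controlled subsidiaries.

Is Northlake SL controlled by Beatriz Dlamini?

Beatriz holds 50% of Basalt, so Beatriz controls Basalt.
Beatriz and Basalt together hold 30% + 70% = 100% of Northlake, so Beatriz controls Northlake.

Yes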